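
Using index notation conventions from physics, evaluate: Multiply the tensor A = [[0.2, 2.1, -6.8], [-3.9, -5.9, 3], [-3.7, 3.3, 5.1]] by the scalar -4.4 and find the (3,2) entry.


Scalar multiplication: (cA)_{ij} = c * A_{ij}.
c = -4.4
A_{32} = 3.3
(cA)_{32} = -4.4 * 3.3 = -14.52

-14.52


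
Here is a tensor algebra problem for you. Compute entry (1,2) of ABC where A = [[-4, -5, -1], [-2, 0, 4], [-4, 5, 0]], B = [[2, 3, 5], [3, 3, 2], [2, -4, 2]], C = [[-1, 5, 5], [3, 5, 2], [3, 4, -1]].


(ABC)_{12} = sum_m (AB)_{1m} C_{m2}. First compute row 1 of AB.
(AB)_{11} = -4*2 + -5*3 + -1*2 = -25
(AB)_{12} = -4*3 + -5*3 + -1*-4 = -23
(AB)_{13} = -4*5 + -5*2 + -1*2 = -32
Now contract with column 2 of C:
(AB)_{11} * C_{12} = -25 * 5 = -125
(AB)_{12} * C_{22} = -23 * 5 = -115
(AB)_{13} * C_{32} = -32 * 4 = -128
(ABC)_{12} = -125 + -115 + -128 = -368

-368


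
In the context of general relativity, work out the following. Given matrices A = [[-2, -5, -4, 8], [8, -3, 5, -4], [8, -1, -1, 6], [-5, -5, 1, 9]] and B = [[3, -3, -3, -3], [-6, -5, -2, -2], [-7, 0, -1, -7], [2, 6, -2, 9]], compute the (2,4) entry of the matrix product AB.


(AB)_{ij} = sum_k A_{ik} B_{kj}.
For i=2, j=4:
A_{21} * B_{14} = 8 * -3 = -24
A_{22} * B_{24} = -3 * -2 = 6
A_{23} * B_{34} = 5 * -7 = -35
A_{24} * B_{44} = -4 * 9 = -36
Sum = -24 + 6 + -35 + -36 = -89

-89


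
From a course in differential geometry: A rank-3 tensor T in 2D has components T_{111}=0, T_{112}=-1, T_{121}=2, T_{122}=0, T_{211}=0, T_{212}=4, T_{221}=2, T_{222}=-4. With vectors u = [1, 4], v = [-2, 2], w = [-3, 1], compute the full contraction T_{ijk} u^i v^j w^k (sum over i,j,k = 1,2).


S = sum over i,j,k of T_{ijk} u_i v_j w_k. Expanding all 8 terms:
T_{111}*u_1*v_1*w_1 = 0*1*-2*-3 = 0  (running total: 0)
T_{112}*u_1*v_1*w_2 = -1*1*-2*1 = 2  (running total: 2)
T_{121}*u_1*v_2*w_1 = 2*1*2*-3 = -12  (running total: -10)
T_{122}*u_1*v_2*w_2 = 0*1*2*1 = 0  (running total: -10)
T_{211}*u_2*v_1*w_1 = 0*4*-2*-3 = 0  (running total: -10)
T_{212}*u_2*v_1*w_2 = 4*4*-2*1 = -32  (running total: -42)
T_{221}*u_2*v_2*w_1 = 2*4*2*-3 = -48  (running total: -90)
T_{222}*u_2*v_2*w_2 = -4*4*2*1 = -32  (running total: -122)
S = -122

-122


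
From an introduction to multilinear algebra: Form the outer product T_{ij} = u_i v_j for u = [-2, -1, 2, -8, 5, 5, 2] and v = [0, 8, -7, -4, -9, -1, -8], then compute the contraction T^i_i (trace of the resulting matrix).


The outer product gives T_{ij} = u_i v_j.
The trace (contraction) is Tr(T) = sum_i T_{ii} = sum_i u_i v_i.
Diagonal entries:
T_{11} = u_1 * v_1 = -2 * 0 = 0
T_{22} = u_2 * v_2 = -1 * 8 = -8
T_{33} = u_3 * v_3 = 2 * -7 = -14
T_{44} = u_4 * v_4 = -8 * -4 = 32
T_{55} = u_5 * v_5 = 5 * -9 = -45
T_{66} = u_6 * v_6 = 5 * -1 = -5
T_{77} = u_7 * v_7 = 2 * -8 = -16
Tr(T) = 0 + -8 + -14 + 32 + -45 + -5 + -16 = -56

-56


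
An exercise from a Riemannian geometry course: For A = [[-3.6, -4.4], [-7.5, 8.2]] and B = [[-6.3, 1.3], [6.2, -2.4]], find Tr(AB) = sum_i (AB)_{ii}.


Tr(AB) = sum_i (AB)_{ii} where (AB)_{ii} = sum_k A_{ik} B_{ki}.
(AB)_{11} = -3.6*-6.3 + -4.4*6.2 = -4.6
(AB)_{22} = -7.5*1.3 + 8.2*-2.4 = -29.43
Tr(AB) = -4.6 + -29.43 = -34.03

-34.03


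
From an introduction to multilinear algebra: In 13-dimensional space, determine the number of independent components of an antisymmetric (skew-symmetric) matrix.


An antisymmetric rank-2 tensor satisfies A_{ij} = -A_{ji}, so diagonal entries are zero.
The independent components are the upper-triangular entries: C(n, 2) = n(n-1)/2.
n = 13
C(13, 2) = 13 * 12 / 2 = 156 / 2 = 78

78


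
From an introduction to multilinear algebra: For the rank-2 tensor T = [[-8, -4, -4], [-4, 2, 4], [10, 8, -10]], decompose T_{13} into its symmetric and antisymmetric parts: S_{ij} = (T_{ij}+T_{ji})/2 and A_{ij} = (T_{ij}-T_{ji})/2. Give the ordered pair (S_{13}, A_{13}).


T_{13} = -4
T_{31} = 10
S_{13} = (-4 + 10)/2 = 6/2 = 3
A_{13} = (-4 - 10)/2 = -14/2 = -7
Check: S + A = 3 + -7 = -4 = T_{13}.

(3, -7)


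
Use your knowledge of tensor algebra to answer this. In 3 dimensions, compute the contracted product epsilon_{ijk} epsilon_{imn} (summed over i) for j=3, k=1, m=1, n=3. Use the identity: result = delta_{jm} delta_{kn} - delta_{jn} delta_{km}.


Using the identity: epsilon_{ijk} epsilon_{imn} = delta_{jm} delta_{kn} - delta_{jn} delta_{km}.
delta_{31} = 0
delta_{13} = 0
delta_{33} = 1
delta_{11} = 1
Result = 0 * 0 - 1 * 1 = 0 - 1 = -1

-1


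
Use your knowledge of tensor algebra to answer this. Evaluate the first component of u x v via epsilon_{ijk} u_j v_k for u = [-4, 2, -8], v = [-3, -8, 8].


(u x v)_1 = sum_{j,k} epsilon_{1jk} u_j v_k. Only permutations of (1,2,3) contribute; the two non-zero terms are:
eps_{123} u_2 v_3 = 1 * 2 * 8 = 16
eps_{132} u_3 v_2 = -1 * -8 * -8 = -64
(u x v)_1 = -48

-48


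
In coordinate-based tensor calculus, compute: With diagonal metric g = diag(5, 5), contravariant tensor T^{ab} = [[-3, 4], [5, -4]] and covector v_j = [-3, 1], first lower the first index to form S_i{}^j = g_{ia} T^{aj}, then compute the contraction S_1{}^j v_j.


Step 1: lower the first index. For a diagonal metric, g_{ia} T^{aj} = g_{ii} T^{ij} (no sum on i).
g_{11} = 5
S_1{}^1 = 5 * T^{11} = 5 * -3 = -15
S_1{}^2 = 5 * T^{12} = 5 * 4 = 20
Step 2: contract S_1{}^j with v_j.
S_1{}^1 * v_1 = -15 * -3 = 45
S_1{}^2 * v_2 = 20 * 1 = 20
Result = 45 + 20 = 65

65


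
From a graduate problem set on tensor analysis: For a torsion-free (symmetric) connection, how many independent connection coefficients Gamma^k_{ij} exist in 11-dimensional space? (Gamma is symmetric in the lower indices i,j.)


Christoffel symbols Gamma^k_{ij} are symmetric in i,j, so there are d * d(d+1)/2 independent symbols.
d = 11
d(d+1)/2 = 11 * 12 / 2 = 66
Total = 11 * 66 = 726

726


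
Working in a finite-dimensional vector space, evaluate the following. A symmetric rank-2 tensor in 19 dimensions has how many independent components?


A symmetric rank-2 tensor in d dimensions has d(d+1)/2 independent components.
d = 19
d(d+1)/2 = 19 * 20 / 2 = 380 / 2 = 190

190


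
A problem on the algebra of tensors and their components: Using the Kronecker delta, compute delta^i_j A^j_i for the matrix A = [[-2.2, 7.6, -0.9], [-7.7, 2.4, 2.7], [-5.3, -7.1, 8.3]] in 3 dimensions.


The contraction (trace) of a rank-2 tensor is the sum of its diagonal elements.
Diagonal entries: A[1,1] = -2.2, A[2,2] = 2.4, A[3,3] = 8.3
Tr(A) = -2.2 + 2.4 + 8.3 = 8.5

8.5


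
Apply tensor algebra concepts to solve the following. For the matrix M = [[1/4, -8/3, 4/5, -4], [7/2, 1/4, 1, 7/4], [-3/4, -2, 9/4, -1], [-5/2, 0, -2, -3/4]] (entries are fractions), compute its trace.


The trace is the sum of diagonal entries.
Diagonal: M[1,1] = 1/4, M[2,2] = 1/4, M[3,3] = 9/4, M[4,4] = -3/4
Tr(M) = 1/4 + 1/4 + 9/4 + -3/4
Computing step by step:
After adding M[1,1]: 1/4
After adding M[2,2]: 1/2
After adding M[3,3]: 11/4
After adding M[4,4]: 2
Tr(M) = 2

2


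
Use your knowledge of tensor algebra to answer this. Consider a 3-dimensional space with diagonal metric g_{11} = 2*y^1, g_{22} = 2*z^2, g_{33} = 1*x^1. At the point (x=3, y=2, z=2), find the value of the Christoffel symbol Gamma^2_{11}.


For a diagonal metric, Gamma^k_{ij} = (1/2) g^{kk} (dg_{ik}/dx_j + dg_{jk}/dx_i - dg_{ij}/dx_k).
The metric is diagonal, so g_{ab} = 0 for a != b.
At the given point: g_{11} = 4, g_{22} = 8, g_{33} = 3
g^{22} = 1/8
dg_{12}/dx_1 = 0 (off-diagonal)
dg_{12}/dx_1 = 0 (off-diagonal)
dg_{11}/dx_2 = dg_{11}/dx_2 = 2
Numerator = 0 + 0 - 2 = -2
Gamma^2_{11} = -2 / (2 * 8) = -1/8

-1/8


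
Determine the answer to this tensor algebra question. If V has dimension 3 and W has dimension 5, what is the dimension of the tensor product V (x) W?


The dimension of a tensor product is the product of dimensions.
dim(V) = 3, dim(W) = 5
dim(V (x) W) = 3 * 5 = 15

15


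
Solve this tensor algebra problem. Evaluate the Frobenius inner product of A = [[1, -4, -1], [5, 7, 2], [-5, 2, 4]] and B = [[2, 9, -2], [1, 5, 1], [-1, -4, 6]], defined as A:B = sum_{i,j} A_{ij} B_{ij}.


A:B = sum over all i,j of A_{ij} * B_{ij}.
Row 1: 1*2=2, -4*9=-36, -1*-2=2 => row sum = -32
Row 2: 5*1=5, 7*5=35, 2*1=2 => row sum = 42
Row 3: -5*-1=5, 2*-4=-8, 4*6=24 => row sum = 21
Total = -32 + 42 + 21 = 31

31


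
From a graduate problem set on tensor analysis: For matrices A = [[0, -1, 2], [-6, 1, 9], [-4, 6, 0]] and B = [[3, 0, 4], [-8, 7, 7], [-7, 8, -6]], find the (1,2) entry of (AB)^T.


(AB)^T_{ij} = (AB)_{ji} = sum_k A_{jk} B_{ki}.
For i=1, j=2 we need (AB)_{21}:
A_{21} * B_{11} = -6 * 3 = -18
A_{22} * B_{21} = 1 * -8 = -8
A_{23} * B_{31} = 9 * -7 = -63
Sum = -18 + -8 + -63 = -89

-89


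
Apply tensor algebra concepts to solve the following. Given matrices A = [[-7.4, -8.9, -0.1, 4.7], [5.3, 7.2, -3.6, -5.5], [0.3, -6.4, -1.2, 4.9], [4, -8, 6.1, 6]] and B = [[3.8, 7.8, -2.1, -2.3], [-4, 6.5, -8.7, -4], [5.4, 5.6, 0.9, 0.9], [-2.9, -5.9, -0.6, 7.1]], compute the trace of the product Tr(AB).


Tr(AB) = sum_i (AB)_{ii} where (AB)_{ii} = sum_k A_{ik} B_{ki}.
(AB)_{11} = -7.4*3.8 + -8.9*-4 + -0.1*5.4 + 4.7*-2.9 = -6.69
(AB)_{22} = 5.3*7.8 + 7.2*6.5 + -3.6*5.6 + -5.5*-5.9 = 100.43
(AB)_{33} = 0.3*-2.1 + -6.4*-8.7 + -1.2*0.9 + 4.9*-0.6 = 51.03
(AB)_{44} = 4*-2.3 + -8*-4 + 6.1*0.9 + 6*7.1 = 70.89
Tr(AB) = -6.69 + 100.43 + 51.03 + 70.89 = 215.66

215.66


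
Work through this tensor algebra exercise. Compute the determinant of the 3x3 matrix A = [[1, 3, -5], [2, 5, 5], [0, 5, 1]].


Expanding along the first row, det(A) = a11*M_11 - a12*M_12 + a13*M_13, where M_1j is the (1,j) minor.
Minor M_11 = 5*1 - 5*5 = -20
Minor M_12 = 2*1 - 5*0 = 2
Minor M_13 = 2*5 - 5*0 = 10
det = 1*(-20) - 3*(2) + -5*(10)
    = -20 - 6 + -50
    = -76

-76


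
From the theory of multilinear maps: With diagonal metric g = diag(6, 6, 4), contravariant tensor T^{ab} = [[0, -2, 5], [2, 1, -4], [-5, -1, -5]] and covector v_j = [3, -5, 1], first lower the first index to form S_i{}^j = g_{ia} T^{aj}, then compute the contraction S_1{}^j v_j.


Step 1: lower the first index. For a diagonal metric, g_{ia} T^{aj} = g_{ii} T^{ij} (no sum on i).
g_{11} = 6
S_1{}^1 = 6 * T^{11} = 6 * 0 = 0
S_1{}^2 = 6 * T^{12} = 6 * -2 = -12
S_1{}^3 = 6 * T^{13} = 6 * 5 = 30
Step 2: contract S_1{}^j with v_j.
S_1{}^1 * v_1 = 0 * 3 = 0
S_1{}^2 * v_2 = -12 * -5 = 60
S_1{}^3 * v_3 = 30 * 1 = 30
Result = 0 + 60 + 30 = 90

90


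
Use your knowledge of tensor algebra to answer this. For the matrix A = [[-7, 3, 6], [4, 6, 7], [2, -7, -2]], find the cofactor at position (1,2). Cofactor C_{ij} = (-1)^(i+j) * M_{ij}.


To find cofactor C_{12}, delete row 1 and column 2.
The resulting 2x2 submatrix is: [[4, 7], [2, -2]]
Minor M_{12} = 4*-2 - 7*2
  = -8 - 14 = -22
Sign = (-1)^(1+2) = (-1)^3 = -1
Cofactor C_{12} = -1 * -22 = 22

22


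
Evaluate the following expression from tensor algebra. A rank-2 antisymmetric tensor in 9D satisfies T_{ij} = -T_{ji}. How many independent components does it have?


An antisymmetric rank-2 tensor satisfies A_{ij} = -A_{ji}, so diagonal entries are zero.
The independent components are the upper-triangular entries: C(n, 2) = n(n-1)/2.
n = 9
C(9, 2) = 9 * 8 / 2 = 72 / 2 = 36

36


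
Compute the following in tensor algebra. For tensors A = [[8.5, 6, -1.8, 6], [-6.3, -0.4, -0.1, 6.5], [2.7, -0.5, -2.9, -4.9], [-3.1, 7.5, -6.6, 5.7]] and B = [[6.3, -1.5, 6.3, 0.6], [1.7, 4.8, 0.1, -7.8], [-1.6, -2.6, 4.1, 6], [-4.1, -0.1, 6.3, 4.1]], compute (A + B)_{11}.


Tensor addition is component-wise: (A + B)_{ij} = A_{ij} + B_{ij}.
A_{11} = 8.5
B_{11} = 6.3
(A + B)_{11} = 8.5 + 6.3 = 14.8

14.8


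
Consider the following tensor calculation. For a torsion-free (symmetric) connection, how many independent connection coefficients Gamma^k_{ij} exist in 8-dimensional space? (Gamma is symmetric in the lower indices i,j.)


Christoffel symbols Gamma^k_{ij} are symmetric in i,j, so there are d * d(d+1)/2 independent symbols.
d = 8
d(d+1)/2 = 8 * 9 / 2 = 36
Total = 8 * 36 = 288

288


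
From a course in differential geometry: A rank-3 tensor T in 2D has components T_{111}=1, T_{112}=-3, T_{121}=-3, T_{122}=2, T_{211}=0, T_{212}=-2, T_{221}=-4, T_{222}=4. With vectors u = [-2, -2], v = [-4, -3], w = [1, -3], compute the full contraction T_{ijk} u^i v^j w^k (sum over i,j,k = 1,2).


S = sum over i,j,k of T_{ijk} u_i v_j w_k. Expanding all 8 terms:
T_{111}*u_1*v_1*w_1 = 1*-2*-4*1 = 8  (running total: 8)
T_{112}*u_1*v_1*w_2 = -3*-2*-4*-3 = 72  (running total: 80)
T_{121}*u_1*v_2*w_1 = -3*-2*-3*1 = -18  (running total: 62)
T_{122}*u_1*v_2*w_2 = 2*-2*-3*-3 = -36  (running total: 26)
T_{211}*u_2*v_1*w_1 = 0*-2*-4*1 = 0  (running total: 26)
T_{212}*u_2*v_1*w_2 = -2*-2*-4*-3 = 48  (running total: 74)
T_{221}*u_2*v_2*w_1 = -4*-2*-3*1 = -24  (running total: 50)
T_{222}*u_2*v_2*w_2 = 4*-2*-3*-3 = -72  (running total: -22)
S = -22

-22


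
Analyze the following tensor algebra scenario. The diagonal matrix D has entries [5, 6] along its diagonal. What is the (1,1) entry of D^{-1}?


For a diagonal matrix, the inverse has entries (D^{-1})_{ii} = 1/d_{ii}.
The diagonal entries are: d_{11} = 5, d_{22} = 6
We need (D^{-1})_{11} = 1/d_{11} = 1/5 = 1/5

1/5


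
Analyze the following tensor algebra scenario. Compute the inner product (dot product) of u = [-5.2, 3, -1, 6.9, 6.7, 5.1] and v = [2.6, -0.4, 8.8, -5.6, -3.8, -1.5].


The inner product u . v = sum of u_i * v_i.
Term-by-term: -5.2 * 2.6, 3 * -0.4, -1 * 8.8, 6.9 * -5.6, 6.7 * -3.8, 5.1 * -1.5
Products: -13.52, -1.2, -8.8, -38.64, -25.46, -7.65
Sum = -13.52 + -1.2 + -8.8 + -38.64 + -25.46 + -7.65 = -95.27

-95.27


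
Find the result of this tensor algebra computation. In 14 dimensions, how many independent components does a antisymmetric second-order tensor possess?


A antisymmetric rank-2 tensor in d dimensions has d(d-1)/2 independent components.
d = 14
d(d-1)/2 = 14 * 13 / 2 = 182 / 2 = 91

91


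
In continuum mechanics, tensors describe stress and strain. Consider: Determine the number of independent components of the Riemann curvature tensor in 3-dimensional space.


The Riemann tensor in d dimensions has d^2(d^2 - 1)/12 independent components.
d = 3, so d^2 = 9
d^2 - 1 = 8
d^2(d^2 - 1) = 9 * 8 = 72
Divide by 12: 72 / 12 = 6

6


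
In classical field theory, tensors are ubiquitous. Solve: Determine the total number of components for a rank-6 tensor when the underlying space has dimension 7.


The number of components of a rank-r tensor in d dimensions is d^r.
Here d = 7 and r = 6.
7^6 = 117649

117649


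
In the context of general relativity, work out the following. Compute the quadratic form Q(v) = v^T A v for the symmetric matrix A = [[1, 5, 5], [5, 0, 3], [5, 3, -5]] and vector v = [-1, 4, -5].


First compute Av:
(Av)_1 = 1*-1 + 5*4 + 5*-5 = -6
(Av)_2 = 5*-1 + 0*4 + 3*-5 = -20
(Av)_3 = 5*-1 + 3*4 + -5*-5 = 32
Av = [-6, -20, 32]
Then v^T (Av) = -1*-6 + 4*-20 + -5*32
= 6 + -80 + -160 = -234

-234


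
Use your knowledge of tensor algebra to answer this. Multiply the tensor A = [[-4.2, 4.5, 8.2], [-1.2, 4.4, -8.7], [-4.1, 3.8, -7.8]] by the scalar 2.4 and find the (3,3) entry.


Scalar multiplication: (cA)_{ij} = c * A_{ij}.
c = 2.4
A_{33} = -7.8
(cA)_{33} = 2.4 * -7.8 = -18.72

-18.72


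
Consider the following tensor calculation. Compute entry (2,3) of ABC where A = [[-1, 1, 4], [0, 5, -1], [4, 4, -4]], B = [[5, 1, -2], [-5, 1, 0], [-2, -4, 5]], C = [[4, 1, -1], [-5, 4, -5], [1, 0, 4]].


(ABC)_{23} = sum_m (AB)_{2m} C_{m3}. First compute row 2 of AB.
(AB)_{21} = 0*5 + 5*-5 + -1*-2 = -23
(AB)_{22} = 0*1 + 5*1 + -1*-4 = 9
(AB)_{23} = 0*-2 + 5*0 + -1*5 = -5
Now contract with column 3 of C:
(AB)_{21} * C_{13} = -23 * -1 = 23
(AB)_{22} * C_{23} = 9 * -5 = -45
(AB)_{23} * C_{33} = -5 * 4 = -20
(ABC)_{23} = 23 + -45 + -20 = -42

-42


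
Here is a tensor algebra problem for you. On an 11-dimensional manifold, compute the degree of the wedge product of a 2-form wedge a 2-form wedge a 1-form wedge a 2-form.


The degree of a wedge product is the sum of the degrees of the individual forms.
Degrees: 2, 2, 1, 2
Total degree = 2 + 2 + 1 + 2 = 7

7


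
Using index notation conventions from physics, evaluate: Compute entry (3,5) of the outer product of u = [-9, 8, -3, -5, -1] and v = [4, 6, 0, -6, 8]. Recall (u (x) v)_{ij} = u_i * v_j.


The outer product entry T_{ij} = u_i * v_j.
We need i=3, j=5.
u_3 = -3, v_5 = 8
T_{3,5} = -3 * 8 = -24

-24


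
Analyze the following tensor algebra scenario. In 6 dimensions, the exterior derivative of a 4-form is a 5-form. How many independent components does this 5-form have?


The exterior derivative of a p-form is a (p+1)-form.
Its number of independent components is C(n, p+1).
n = 6, p+1 = 5
C(6, 5) = 6

6


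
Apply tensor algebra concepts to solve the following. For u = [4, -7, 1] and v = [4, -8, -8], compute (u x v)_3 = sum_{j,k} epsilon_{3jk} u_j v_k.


(u x v)_3 = sum_{j,k} epsilon_{3jk} u_j v_k. Only permutations of (1,2,3) contribute; the two non-zero terms are:
eps_{312} u_1 v_2 = 1 * 4 * -8 = -32
eps_{321} u_2 v_1 = -1 * -7 * 4 = 28
(u x v)_3 = -4

-4


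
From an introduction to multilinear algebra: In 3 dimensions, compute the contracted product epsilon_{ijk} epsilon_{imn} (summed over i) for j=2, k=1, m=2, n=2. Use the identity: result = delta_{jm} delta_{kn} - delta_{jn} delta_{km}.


Using the identity: epsilon_{ijk} epsilon_{imn} = delta_{jm} delta_{kn} - delta_{jn} delta_{km}.
delta_{22} = 1
delta_{12} = 0
delta_{22} = 1
delta_{12} = 0
Result = 1 * 0 - 1 * 0 = 0 - 0 = 0

0


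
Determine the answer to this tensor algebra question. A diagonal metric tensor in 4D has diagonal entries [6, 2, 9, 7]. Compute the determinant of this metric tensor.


For a diagonal metric, the determinant is the product of diagonal entries.
Diagonal entries: 6, 2, 9, 7
det(g) = 6 * 2 * 9 * 7 = 756

756


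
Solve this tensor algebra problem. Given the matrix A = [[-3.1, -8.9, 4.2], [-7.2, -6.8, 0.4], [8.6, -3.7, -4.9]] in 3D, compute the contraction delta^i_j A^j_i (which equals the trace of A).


The contraction (trace) of a rank-2 tensor is the sum of its diagonal elements.
Diagonal entries: A[1,1] = -3.1, A[2,2] = -6.8, A[3,3] = -4.9
Tr(A) = -3.1 + -6.8 + -4.9 = -14.8

-14.8


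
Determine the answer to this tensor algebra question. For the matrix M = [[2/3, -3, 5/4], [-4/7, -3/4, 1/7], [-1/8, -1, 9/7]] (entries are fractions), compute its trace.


The trace is the sum of diagonal entries.
Diagonal: M[1,1] = 2/3, M[2,2] = -3/4, M[3,3] = 9/7
Tr(M) = 2/3 + -3/4 + 9/7
Computing step by step:
After adding M[1,1]: 2/3
After adding M[2,2]: -1/12
After adding M[3,3]: 101/84
Tr(M) = 101/84

101/84


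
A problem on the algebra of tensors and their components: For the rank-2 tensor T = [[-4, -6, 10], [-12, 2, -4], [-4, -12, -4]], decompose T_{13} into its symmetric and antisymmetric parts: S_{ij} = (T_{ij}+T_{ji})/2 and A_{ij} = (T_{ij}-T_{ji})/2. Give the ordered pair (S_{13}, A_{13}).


T_{13} = 10
T_{31} = -4
S_{13} = (10 + -4)/2 = 6/2 = 3
A_{13} = (10 - -4)/2 = 14/2 = 7
Check: S + A = 3 + 7 = 10 = T_{13}.

(3, 7)


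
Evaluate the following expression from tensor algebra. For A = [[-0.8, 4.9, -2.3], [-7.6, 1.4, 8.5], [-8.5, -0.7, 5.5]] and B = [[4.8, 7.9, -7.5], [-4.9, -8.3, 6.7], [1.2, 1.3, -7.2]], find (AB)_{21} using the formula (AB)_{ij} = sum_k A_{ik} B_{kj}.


(AB)_{ij} = sum_k A_{ik} B_{kj}.
For i=2, j=1:
A_{21} * B_{11} = -7.6 * 4.8 = -36.48
A_{22} * B_{21} = 1.4 * -4.9 = -6.86
A_{23} * B_{31} = 8.5 * 1.2 = 10.2
Sum = -36.48 + -6.86 + 10.2 = -33.14

-33.14


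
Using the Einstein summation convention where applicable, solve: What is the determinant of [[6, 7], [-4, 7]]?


For a 2x2 matrix [[a, b], [c, d]], det = a*d - b*c.
a = 6, b = 7, c = -4, d = 7
a*d = 6 * 7 = 42
b*c = 7 * -4 = -28
det = 42 - -28 = 70

70


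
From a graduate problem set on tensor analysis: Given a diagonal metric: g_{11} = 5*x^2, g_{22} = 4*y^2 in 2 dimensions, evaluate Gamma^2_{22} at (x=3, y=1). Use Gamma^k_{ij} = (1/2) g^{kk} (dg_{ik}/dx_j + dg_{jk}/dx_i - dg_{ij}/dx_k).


For a diagonal metric, Gamma^k_{ij} = (1/2) g^{kk} (dg_{ik}/dx_j + dg_{jk}/dx_i - dg_{ij}/dx_k).
The metric is diagonal, so g_{ab} = 0 for a != b.
At the given point: g_{11} = 45, g_{22} = 4
g^{22} = 1/4
dg_{22}/dx_2 = dg_{22}/dx_2 = 8
dg_{22}/dx_2 = dg_{22}/dx_2 = 8
dg_{22}/dx_2 = dg_{22}/dx_2 = 8
Numerator = 8 + 8 - 8 = 8
Gamma^2_{22} = 8 / (2 * 4) = 1

1


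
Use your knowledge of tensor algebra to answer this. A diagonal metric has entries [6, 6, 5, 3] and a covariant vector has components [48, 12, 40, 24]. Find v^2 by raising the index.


To raise an index with a diagonal metric: v^i = v_i / g_{ii}.
For index 2: v_2 = 12, g_{22} = 6
v^2 = 12 / 6 = 2

2


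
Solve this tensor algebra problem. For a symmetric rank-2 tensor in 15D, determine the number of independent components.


A symmetric rank-2 tensor in d dimensions has d(d+1)/2 independent components.
d = 15
d(d+1)/2 = 15 * 16 / 2 = 240 / 2 = 120

120


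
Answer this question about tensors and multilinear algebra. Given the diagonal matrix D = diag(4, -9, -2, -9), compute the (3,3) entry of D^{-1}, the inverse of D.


For a diagonal matrix, the inverse has entries (D^{-1})_{ii} = 1/d_{ii}.
The diagonal entries are: d_{11} = 4, d_{22} = -9, d_{33} = -2, d_{44} = -9
We need (D^{-1})_{33} = 1/d_{33} = 1/-2 = -1/2

-1/2


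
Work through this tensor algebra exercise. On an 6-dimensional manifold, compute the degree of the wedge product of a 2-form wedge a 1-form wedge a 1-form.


The degree of a wedge product is the sum of the degrees of the individual forms.
Degrees: 2, 1, 1
Total degree = 2 + 1 + 1 = 4

4


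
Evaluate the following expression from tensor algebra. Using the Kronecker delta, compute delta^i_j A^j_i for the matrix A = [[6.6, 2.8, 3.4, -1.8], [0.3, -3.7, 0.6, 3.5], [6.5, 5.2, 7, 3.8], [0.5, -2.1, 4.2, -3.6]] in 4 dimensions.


The contraction (trace) of a rank-2 tensor is the sum of its diagonal elements.
Diagonal entries: A[1,1] = 6.6, A[2,2] = -3.7, A[3,3] = 7, A[4,4] = -3.6
Tr(A) = 6.6 + -3.7 + 7 + -3.6 = 6.3

6.3


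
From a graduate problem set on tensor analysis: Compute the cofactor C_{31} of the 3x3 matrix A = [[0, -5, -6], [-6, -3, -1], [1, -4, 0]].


To find cofactor C_{31}, delete row 3 and column 1.
The resulting 2x2 submatrix is: [[-5, -6], [-3, -1]]
Minor M_{31} = -5*-1 - -6*-3
  = 5 - 18 = -13
Sign = (-1)^(3+1) = (-1)^4 = 1
Cofactor C_{31} = 1 * -13 = -13

-13


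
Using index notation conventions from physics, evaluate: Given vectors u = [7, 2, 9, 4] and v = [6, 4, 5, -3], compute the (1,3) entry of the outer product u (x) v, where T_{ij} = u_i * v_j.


The outer product entry T_{ij} = u_i * v_j.
We need i=1, j=3.
u_1 = 7, v_3 = 5
T_{1,3} = 7 * 5 = 35

35


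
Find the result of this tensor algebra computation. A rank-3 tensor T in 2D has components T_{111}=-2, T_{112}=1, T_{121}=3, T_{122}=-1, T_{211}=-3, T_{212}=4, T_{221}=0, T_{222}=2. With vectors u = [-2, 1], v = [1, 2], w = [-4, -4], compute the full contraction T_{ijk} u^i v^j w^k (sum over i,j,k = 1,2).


S = sum over i,j,k of T_{ijk} u_i v_j w_k. Expanding all 8 terms:
T_{111}*u_1*v_1*w_1 = -2*-2*1*-4 = -16  (running total: -16)
T_{112}*u_1*v_1*w_2 = 1*-2*1*-4 = 8  (running total: -8)
T_{121}*u_1*v_2*w_1 = 3*-2*2*-4 = 48  (running total: 40)
T_{122}*u_1*v_2*w_2 = -1*-2*2*-4 = -16  (running total: 24)
T_{211}*u_2*v_1*w_1 = -3*1*1*-4 = 12  (running total: 36)
T_{212}*u_2*v_1*w_2 = 4*1*1*-4 = -16  (running total: 20)
T_{221}*u_2*v_2*w_1 = 0*1*2*-4 = 0  (running total: 20)
T_{222}*u_2*v_2*w_2 = 2*1*2*-4 = -16  (running total: 4)
S = 4

4


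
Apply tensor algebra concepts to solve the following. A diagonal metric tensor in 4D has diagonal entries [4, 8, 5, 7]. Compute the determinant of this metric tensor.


For a diagonal metric, the determinant is the product of diagonal entries.
Diagonal entries: 4, 8, 5, 7
det(g) = 4 * 8 * 5 * 7 = 1120

1120


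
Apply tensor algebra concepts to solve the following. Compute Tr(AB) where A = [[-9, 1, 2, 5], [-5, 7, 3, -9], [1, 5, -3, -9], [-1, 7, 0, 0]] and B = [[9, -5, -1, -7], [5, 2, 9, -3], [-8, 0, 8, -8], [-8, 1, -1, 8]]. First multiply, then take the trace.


Tr(AB) = sum_i (AB)_{ii} where (AB)_{ii} = sum_k A_{ik} B_{ki}.
(AB)_{11} = -9*9 + 1*5 + 2*-8 + 5*-8 = -132
(AB)_{22} = -5*-5 + 7*2 + 3*0 + -9*1 = 30
(AB)_{33} = 1*-1 + 5*9 + -3*8 + -9*-1 = 29
(AB)_{44} = -1*-7 + 7*-3 + 0*-8 + 0*8 = -14
Tr(AB) = -132 + 30 + 29 + -14 = -87

-87


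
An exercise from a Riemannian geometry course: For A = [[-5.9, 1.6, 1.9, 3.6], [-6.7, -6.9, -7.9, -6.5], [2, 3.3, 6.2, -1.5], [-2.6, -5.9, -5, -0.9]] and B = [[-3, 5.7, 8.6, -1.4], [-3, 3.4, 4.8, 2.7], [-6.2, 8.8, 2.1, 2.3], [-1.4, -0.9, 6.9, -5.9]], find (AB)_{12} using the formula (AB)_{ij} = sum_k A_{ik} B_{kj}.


(AB)_{ij} = sum_k A_{ik} B_{kj}.
For i=1, j=2:
A_{11} * B_{12} = -5.9 * 5.7 = -33.63
A_{12} * B_{22} = 1.6 * 3.4 = 5.44
A_{13} * B_{32} = 1.9 * 8.8 = 16.72
A_{14} * B_{42} = 3.6 * -0.9 = -3.24
Sum = -33.63 + 5.44 + 16.72 + -3.24 = -14.71

-14.71


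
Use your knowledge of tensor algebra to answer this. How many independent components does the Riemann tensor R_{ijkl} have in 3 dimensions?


The Riemann tensor in d dimensions has d^2(d^2 - 1)/12 independent components.
d = 3, so d^2 = 9
d^2 - 1 = 8
d^2(d^2 - 1) = 9 * 8 = 72
Divide by 12: 72 / 12 = 6

6


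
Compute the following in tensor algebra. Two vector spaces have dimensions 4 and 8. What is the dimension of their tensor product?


The dimension of a tensor product is the product of dimensions.
dim(V) = 4, dim(W) = 8
dim(V (x) W) = 4 * 8 = 32

32


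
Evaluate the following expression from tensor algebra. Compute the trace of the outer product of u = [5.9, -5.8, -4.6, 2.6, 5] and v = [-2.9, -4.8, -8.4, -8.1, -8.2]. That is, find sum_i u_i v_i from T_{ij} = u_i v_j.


The outer product gives T_{ij} = u_i v_j.
The trace (contraction) is Tr(T) = sum_i T_{ii} = sum_i u_i v_i.
Diagonal entries:
T_{11} = u_1 * v_1 = 5.9 * -2.9 = -17.11
T_{22} = u_2 * v_2 = -5.8 * -4.8 = 27.84
T_{33} = u_3 * v_3 = -4.6 * -8.4 = 38.64
T_{44} = u_4 * v_4 = 2.6 * -8.1 = -21.06
T_{55} = u_5 * v_5 = 5 * -8.2 = -41
Tr(T) = -17.11 + 27.84 + 38.64 + -21.06 + -41 = -12.69

-12.69


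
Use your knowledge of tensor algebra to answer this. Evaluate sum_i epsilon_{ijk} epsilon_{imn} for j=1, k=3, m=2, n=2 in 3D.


Using the identity: epsilon_{ijk} epsilon_{imn} = delta_{jm} delta_{kn} - delta_{jn} delta_{km}.
delta_{12} = 0
delta_{32} = 0
delta_{12} = 0
delta_{32} = 0
Result = 0 * 0 - 0 * 0 = 0 - 0 = 0

0


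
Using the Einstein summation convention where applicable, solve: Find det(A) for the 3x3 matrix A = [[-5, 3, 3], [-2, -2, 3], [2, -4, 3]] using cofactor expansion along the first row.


Expanding along the first row, det(A) = a11*M_11 - a12*M_12 + a13*M_13, where M_1j is the (1,j) minor.
Minor M_11 = -2*3 - 3*-4 = 6
Minor M_12 = -2*3 - 3*2 = -12
Minor M_13 = -2*-4 - -2*2 = 12
det = -5*(6) - 3*(-12) + 3*(12)
    = -30 - -36 + 36
    = 42

42


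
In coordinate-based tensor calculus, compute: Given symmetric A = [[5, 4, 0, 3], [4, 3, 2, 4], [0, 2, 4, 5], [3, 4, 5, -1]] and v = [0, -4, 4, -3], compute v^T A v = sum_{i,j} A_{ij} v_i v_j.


First compute Av:
(Av)_1 = 5*0 + 4*-4 + 0*4 + 3*-3 = -25
(Av)_2 = 4*0 + 3*-4 + 2*4 + 4*-3 = -16
(Av)_3 = 0*0 + 2*-4 + 4*4 + 5*-3 = -7
(Av)_4 = 3*0 + 4*-4 + 5*4 + -1*-3 = 7
Av = [-25, -16, -7, 7]
Then v^T (Av) = 0*-25 + -4*-16 + 4*-7 + -3*7
= 0 + 64 + -28 + -21 = 15

15


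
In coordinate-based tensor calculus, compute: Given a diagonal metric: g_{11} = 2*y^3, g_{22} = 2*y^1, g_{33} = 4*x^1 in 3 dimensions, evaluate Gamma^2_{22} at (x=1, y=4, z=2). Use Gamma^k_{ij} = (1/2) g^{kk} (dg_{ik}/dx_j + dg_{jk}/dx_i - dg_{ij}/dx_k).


For a diagonal metric, Gamma^k_{ij} = (1/2) g^{kk} (dg_{ik}/dx_j + dg_{jk}/dx_i - dg_{ij}/dx_k).
The metric is diagonal, so g_{ab} = 0 for a != b.
At the given point: g_{11} = 128, g_{22} = 8, g_{33} = 4
g^{22} = 1/8
dg_{22}/dx_2 = dg_{22}/dx_2 = 2
dg_{22}/dx_2 = dg_{22}/dx_2 = 2
dg_{22}/dx_2 = dg_{22}/dx_2 = 2
Numerator = 2 + 2 - 2 = 2
Gamma^2_{22} = 2 / (2 * 8) = 1/8

1/8


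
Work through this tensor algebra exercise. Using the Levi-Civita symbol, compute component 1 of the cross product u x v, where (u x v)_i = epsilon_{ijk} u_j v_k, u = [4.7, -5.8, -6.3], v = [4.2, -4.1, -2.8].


(u x v)_1 = sum_{j,k} epsilon_{1jk} u_j v_k. Only permutations of (1,2,3) contribute; the two non-zero terms are:
eps_{123} u_2 v_3 = 1 * -5.8 * -2.8 = 16.24
eps_{132} u_3 v_2 = -1 * -6.3 * -4.1 = -25.83
(u x v)_1 = -9.59

-9.59


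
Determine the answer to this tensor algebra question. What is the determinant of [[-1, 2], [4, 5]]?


For a 2x2 matrix [[a, b], [c, d]], det = a*d - b*c.
a = -1, b = 2, c = 4, d = 5
a*d = -1 * 5 = -5
b*c = 2 * 4 = 8
det = -5 - 8 = -13

-13


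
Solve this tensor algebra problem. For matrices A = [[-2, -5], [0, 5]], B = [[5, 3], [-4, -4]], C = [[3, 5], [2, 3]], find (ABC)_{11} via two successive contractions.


(ABC)_{11} = sum_m (AB)_{1m} C_{m1}. First compute row 1 of AB.
(AB)_{11} = -2*5 + -5*-4 = 10
(AB)_{12} = -2*3 + -5*-4 = 14
Now contract with column 1 of C:
(AB)_{11} * C_{11} = 10 * 3 = 30
(AB)_{12} * C_{21} = 14 * 2 = 28
(ABC)_{11} = 30 + 28 = 58

58


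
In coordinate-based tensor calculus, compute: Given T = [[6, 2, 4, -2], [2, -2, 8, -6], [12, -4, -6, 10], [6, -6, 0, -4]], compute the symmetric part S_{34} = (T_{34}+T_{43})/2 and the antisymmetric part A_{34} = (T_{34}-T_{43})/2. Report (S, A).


T_{34} = 10
T_{43} = 0
S_{34} = (10 + 0)/2 = 10/2 = 5
A_{34} = (10 - 0)/2 = 10/2 = 5
Check: S + A = 5 + 5 = 10 = T_{34}.

(5, 5)


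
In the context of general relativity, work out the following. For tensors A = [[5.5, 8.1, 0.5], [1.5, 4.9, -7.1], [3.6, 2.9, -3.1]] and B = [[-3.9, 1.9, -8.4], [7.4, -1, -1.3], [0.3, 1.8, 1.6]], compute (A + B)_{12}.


Tensor addition is component-wise: (A + B)_{ij} = A_{ij} + B_{ij}.
A_{12} = 8.1
B_{12} = 1.9
(A + B)_{12} = 8.1 + 1.9 = 10

10


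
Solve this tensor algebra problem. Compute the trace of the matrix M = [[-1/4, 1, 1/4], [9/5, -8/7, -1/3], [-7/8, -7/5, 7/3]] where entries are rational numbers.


The trace is the sum of diagonal entries.
Diagonal: M[1,1] = -1/4, M[2,2] = -8/7, M[3,3] = 7/3
Tr(M) = -1/4 + -8/7 + 7/3
Computing step by step:
After adding M[1,1]: -1/4
After adding M[2,2]: -39/28
After adding M[3,3]: 79/84
Tr(M) = 79/84

79/84


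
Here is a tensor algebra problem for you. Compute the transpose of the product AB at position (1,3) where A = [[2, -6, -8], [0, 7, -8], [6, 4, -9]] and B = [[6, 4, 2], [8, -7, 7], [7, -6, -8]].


(AB)^T_{ij} = (AB)_{ji} = sum_k A_{jk} B_{ki}.
For i=1, j=3 we need (AB)_{31}:
A_{31} * B_{11} = 6 * 6 = 36
A_{32} * B_{21} = 4 * 8 = 32
A_{33} * B_{31} = -9 * 7 = -63
Sum = 36 + 32 + -63 = 5

5


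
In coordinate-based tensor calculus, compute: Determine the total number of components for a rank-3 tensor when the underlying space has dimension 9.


The number of components of a rank-r tensor in d dimensions is d^r.
Here d = 9 and r = 3.
9^3 = 729

729


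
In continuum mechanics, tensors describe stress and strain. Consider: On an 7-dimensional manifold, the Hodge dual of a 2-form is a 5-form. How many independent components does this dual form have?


The Hodge dual of a p-form on an n-dimensional manifold is an (n-p)-form.
n = 7, p = 2, so dual degree = 7 - 2 = 5
The number of components is C(n, n-p) = C(7, 5) = 21

21


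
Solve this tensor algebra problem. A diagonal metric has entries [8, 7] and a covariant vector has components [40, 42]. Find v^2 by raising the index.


To raise an index with a diagonal metric: v^i = v_i / g_{ii}.
For index 2: v_2 = 42, g_{22} = 7
v^2 = 42 / 7 = 6

6


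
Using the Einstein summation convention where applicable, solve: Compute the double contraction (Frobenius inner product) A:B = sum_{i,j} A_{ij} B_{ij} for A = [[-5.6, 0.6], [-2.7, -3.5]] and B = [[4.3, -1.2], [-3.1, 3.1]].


A:B = sum over all i,j of A_{ij} * B_{ij}.
Row 1: -5.6*4.3=-24.08, 0.6*-1.2=-0.72 => row sum = -24.8
Row 2: -2.7*-3.1=8.37, -3.5*3.1=-10.85 => row sum = -2.48
Total = -24.8 + -2.48 = -27.28

-27.28


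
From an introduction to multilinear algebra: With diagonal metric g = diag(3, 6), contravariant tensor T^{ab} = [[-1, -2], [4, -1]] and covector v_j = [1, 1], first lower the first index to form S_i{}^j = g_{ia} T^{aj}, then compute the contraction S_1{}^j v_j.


Step 1: lower the first index. For a diagonal metric, g_{ia} T^{aj} = g_{ii} T^{ij} (no sum on i).
g_{11} = 3
S_1{}^1 = 3 * T^{11} = 3 * -1 = -3
S_1{}^2 = 3 * T^{12} = 3 * -2 = -6
Step 2: contract S_1{}^j with v_j.
S_1{}^1 * v_1 = -3 * 1 = -3
S_1{}^2 * v_2 = -6 * 1 = -6
Result = -3 + -6 = -9

-9


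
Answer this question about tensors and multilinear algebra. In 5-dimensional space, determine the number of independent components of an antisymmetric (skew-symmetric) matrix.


An antisymmetric rank-2 tensor satisfies A_{ij} = -A_{ji}, so diagonal entries are zero.
The independent components are the upper-triangular entries: C(n, 2) = n(n-1)/2.
n = 5
C(5, 2) = 5 * 4 / 2 = 20 / 2 = 10

10


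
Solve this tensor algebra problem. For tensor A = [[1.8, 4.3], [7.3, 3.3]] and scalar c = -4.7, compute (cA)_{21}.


Scalar multiplication: (cA)_{ij} = c * A_{ij}.
c = -4.7
A_{21} = 7.3
(cA)_{21} = -4.7 * 7.3 = -34.31

-34.31


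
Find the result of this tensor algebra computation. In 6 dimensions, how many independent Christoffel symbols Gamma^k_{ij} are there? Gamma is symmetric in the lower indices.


Christoffel symbols Gamma^k_{ij} are symmetric in i,j, so there are d * d(d+1)/2 independent symbols.
d = 6
d(d+1)/2 = 6 * 7 / 2 = 21
Total = 6 * 21 = 126

126


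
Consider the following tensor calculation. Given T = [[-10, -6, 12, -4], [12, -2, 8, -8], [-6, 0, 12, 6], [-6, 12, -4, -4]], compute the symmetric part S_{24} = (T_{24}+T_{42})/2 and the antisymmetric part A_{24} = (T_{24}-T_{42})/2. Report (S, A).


T_{24} = -8
T_{42} = 12
S_{24} = (-8 + 12)/2 = 4/2 = 2
A_{24} = (-8 - 12)/2 = -20/2 = -10
Check: S + A = 2 + -10 = -8 = T_{24}.

(2, -10)


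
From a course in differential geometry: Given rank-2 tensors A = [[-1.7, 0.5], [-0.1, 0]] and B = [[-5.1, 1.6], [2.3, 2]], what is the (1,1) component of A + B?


Tensor addition is component-wise: (A + B)_{ij} = A_{ij} + B_{ij}.
A_{11} = -1.7
B_{11} = -5.1
(A + B)_{11} = -1.7 + -5.1 = -6.8

-6.8


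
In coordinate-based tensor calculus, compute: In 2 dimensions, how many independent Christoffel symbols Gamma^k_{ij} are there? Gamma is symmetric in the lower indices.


Christoffel symbols Gamma^k_{ij} are symmetric in i,j, so there are d * d(d+1)/2 independent symbols.
d = 2
d(d+1)/2 = 2 * 3 / 2 = 3
Total = 2 * 3 = 6

6


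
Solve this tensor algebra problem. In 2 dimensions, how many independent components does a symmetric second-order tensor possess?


A symmetric rank-2 tensor in d dimensions has d(d+1)/2 independent components.
d = 2
d(d+1)/2 = 2 * 3 / 2 = 6 / 2 = 3

3


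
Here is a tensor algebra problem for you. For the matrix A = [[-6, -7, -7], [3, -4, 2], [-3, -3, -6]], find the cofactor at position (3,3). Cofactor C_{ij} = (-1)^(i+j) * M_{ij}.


To find cofactor C_{33}, delete row 3 and column 3.
The resulting 2x2 submatrix is: [[-6, -7], [3, -4]]
Minor M_{33} = -6*-4 - -7*3
  = 24 - -21 = 45
Sign = (-1)^(3+3) = (-1)^6 = 1
Cofactor C_{33} = 1 * 45 = 45

45


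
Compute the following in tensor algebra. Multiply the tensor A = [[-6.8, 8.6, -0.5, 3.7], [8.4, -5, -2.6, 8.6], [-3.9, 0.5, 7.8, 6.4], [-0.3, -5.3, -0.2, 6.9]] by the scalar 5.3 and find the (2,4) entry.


Scalar multiplication: (cA)_{ij} = c * A_{ij}.
c = 5.3
A_{24} = 8.6
(cA)_{24} = 5.3 * 8.6 = 45.58

45.58


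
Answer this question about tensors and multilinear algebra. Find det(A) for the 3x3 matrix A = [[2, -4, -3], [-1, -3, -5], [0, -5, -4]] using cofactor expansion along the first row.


Expanding along the first row, det(A) = a11*M_11 - a12*M_12 + a13*M_13, where M_1j is the (1,j) minor.
Minor M_11 = -3*-4 - -5*-5 = -13
Minor M_12 = -1*-4 - -5*0 = 4
Minor M_13 = -1*-5 - -3*0 = 5
det = 2*(-13) - -4*(4) + -3*(5)
    = -26 - -16 + -15
    = -25

-25


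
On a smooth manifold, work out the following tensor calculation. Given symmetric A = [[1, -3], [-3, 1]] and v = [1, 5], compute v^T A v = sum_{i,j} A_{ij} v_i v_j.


First compute Av:
(Av)_1 = 1*1 + -3*5 = -14
(Av)_2 = -3*1 + 1*5 = 2
Av = [-14, 2]
Then v^T (Av) = 1*-14 + 5*2
= -14 + 10 = -4

-4


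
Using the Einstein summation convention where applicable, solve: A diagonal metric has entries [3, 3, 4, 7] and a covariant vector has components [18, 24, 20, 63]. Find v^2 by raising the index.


To raise an index with a diagonal metric: v^i = v_i / g_{ii}.
For index 2: v_2 = 24, g_{22} = 3
v^2 = 24 / 3 = 8

8


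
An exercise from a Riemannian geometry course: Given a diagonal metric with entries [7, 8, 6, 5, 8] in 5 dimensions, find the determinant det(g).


For a diagonal metric, the determinant is the product of diagonal entries.
Diagonal entries: 7, 8, 6, 5, 8
det(g) = 7 * 8 * 6 * 5 * 8 = 13440

13440


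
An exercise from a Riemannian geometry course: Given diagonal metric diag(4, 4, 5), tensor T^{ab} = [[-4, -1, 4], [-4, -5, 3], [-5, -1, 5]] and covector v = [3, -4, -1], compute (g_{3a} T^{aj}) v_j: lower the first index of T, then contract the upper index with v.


Step 1: lower the first index. For a diagonal metric, g_{ia} T^{aj} = g_{ii} T^{ij} (no sum on i).
g_{33} = 5
S_3{}^1 = 5 * T^{31} = 5 * -5 = -25
S_3{}^2 = 5 * T^{32} = 5 * -1 = -5
S_3{}^3 = 5 * T^{33} = 5 * 5 = 25
Step 2: contract S_3{}^j with v_j.
S_3{}^1 * v_1 = -25 * 3 = -75
S_3{}^2 * v_2 = -5 * -4 = 20
S_3{}^3 * v_3 = 25 * -1 = -25
Result = -75 + 20 + -25 = -80

-80


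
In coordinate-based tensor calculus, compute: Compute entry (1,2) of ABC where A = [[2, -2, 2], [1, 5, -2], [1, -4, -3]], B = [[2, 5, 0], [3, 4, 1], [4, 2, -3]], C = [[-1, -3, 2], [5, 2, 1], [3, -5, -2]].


(ABC)_{12} = sum_m (AB)_{1m} C_{m2}. First compute row 1 of AB.
(AB)_{11} = 2*2 + -2*3 + 2*4 = 6
(AB)_{12} = 2*5 + -2*4 + 2*2 = 6
(AB)_{13} = 2*0 + -2*1 + 2*-3 = -8
Now contract with column 2 of C:
(AB)_{11} * C_{12} = 6 * -3 = -18
(AB)_{12} * C_{22} = 6 * 2 = 12
(AB)_{13} * C_{32} = -8 * -5 = 40
(ABC)_{12} = -18 + 12 + 40 = 34

34


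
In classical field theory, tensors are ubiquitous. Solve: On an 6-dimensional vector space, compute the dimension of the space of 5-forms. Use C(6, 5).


The dimension of the space of p-forms on an n-dimensional space is C(n, p).
n = 6, p = 5
C(6, 5) = 6! / (5! * 1!) = 6

6


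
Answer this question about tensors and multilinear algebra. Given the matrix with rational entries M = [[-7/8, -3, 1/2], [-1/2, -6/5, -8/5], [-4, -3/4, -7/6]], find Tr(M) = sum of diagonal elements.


The trace is the sum of diagonal entries.
Diagonal: M[1,1] = -7/8, M[2,2] = -6/5, M[3,3] = -7/6
Tr(M) = -7/8 + -6/5 + -7/6
Computing step by step:
After adding M[1,1]: -7/8
After adding M[2,2]: -83/40
After adding M[3,3]: -389/120
Tr(M) = -389/120

-389/120


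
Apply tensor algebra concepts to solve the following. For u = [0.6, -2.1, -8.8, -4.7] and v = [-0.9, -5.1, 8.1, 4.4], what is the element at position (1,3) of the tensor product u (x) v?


The outer product entry T_{ij} = u_i * v_j.
We need i=1, j=3.
u_1 = 0.6, v_3 = 8.1
T_{1,3} = 0.6 * 8.1 = 4.86

4.86


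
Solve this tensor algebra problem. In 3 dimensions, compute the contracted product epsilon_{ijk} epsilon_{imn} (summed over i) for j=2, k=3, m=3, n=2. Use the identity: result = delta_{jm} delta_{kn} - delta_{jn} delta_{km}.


Using the identity: epsilon_{ijk} epsilon_{imn} = delta_{jm} delta_{kn} - delta_{jn} delta_{km}.
delta_{23} = 0
delta_{32} = 0
delta_{22} = 1
delta_{33} = 1
Result = 0 * 0 - 1 * 1 = 0 - 1 = -1

-1


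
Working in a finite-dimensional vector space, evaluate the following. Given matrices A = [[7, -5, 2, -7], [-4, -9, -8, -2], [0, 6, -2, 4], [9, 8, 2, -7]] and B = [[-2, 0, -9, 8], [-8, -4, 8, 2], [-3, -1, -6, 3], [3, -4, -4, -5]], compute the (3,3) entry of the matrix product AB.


(AB)_{ij} = sum_k A_{ik} B_{kj}.
For i=3, j=3:
A_{31} * B_{13} = 0 * -9 = 0
A_{32} * B_{23} = 6 * 8 = 48
A_{33} * B_{33} = -2 * -6 = 12
A_{34} * B_{43} = 4 * -4 = -16
Sum = 0 + 48 + 12 + -16 = 44

44
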